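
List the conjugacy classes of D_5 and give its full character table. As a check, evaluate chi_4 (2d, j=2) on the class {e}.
Conjugacy classes: {e} of size 1, {r^1, r^4} of size 2, {r^2, r^3} of size 2, {s, sr, ..., sr^4} of size 5.
Character table:
  irrep \ class              {e} (size 1)  {r^1, r^4} (size 2)  {r^2, r^3} (size 2)  {s, sr, ..., sr^4} (size 5)
  chi_1 (triv)               1             1                    1                    1                          
  chi_2 (sign: r->1, s->-1)  1             1                    1                    -1                         
  chi_3 (2d, j=1)            2             -1/2 + sqrt(5)/2     -sqrt(5)/2 - 1/2     0                          
  chi_4 (2d, j=2)            2             -sqrt(5)/2 - 1/2     -1/2 + sqrt(5)/2     0                          

Spot check: chi_4 (2d, j=2) on {e} = 2.

Proof sketch: D_5 has order 2*5 = 10 with 4 conjugacy classes, hence 4 irreducibles. Sum of squared dims 1 + 1 + 4 + 4 = 10 = |G|. Linear characters come from the abelianisation; the 2-dimensional irreps have character r^k -> 2*cos(2*pi*j*k/5), reflections -> 0.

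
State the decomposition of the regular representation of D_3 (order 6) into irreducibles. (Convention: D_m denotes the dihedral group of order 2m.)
Each irreducible V_i of dimension d_i appears with multiplicity d_i, i.e. rho_reg = (direct sum over all irreducibles V_i) d_i V_i. The irreducible dimensions for D_3 are 1, 1, 2: 2 irreducibles of dimension 1, each with multiplicity 1; 1 irreducible of dimension 2, with multiplicity 2. Total dimension 2*1*1 + 1*2*2 = 6 = |G|.

Why: General theorem: in the regular representation of a finite group G, each irreducible appears with multiplicity equal to its dimension. Check: dim(rho_reg) = sum d_i^2 = 1 + 1 + 4 = 6 = |G|.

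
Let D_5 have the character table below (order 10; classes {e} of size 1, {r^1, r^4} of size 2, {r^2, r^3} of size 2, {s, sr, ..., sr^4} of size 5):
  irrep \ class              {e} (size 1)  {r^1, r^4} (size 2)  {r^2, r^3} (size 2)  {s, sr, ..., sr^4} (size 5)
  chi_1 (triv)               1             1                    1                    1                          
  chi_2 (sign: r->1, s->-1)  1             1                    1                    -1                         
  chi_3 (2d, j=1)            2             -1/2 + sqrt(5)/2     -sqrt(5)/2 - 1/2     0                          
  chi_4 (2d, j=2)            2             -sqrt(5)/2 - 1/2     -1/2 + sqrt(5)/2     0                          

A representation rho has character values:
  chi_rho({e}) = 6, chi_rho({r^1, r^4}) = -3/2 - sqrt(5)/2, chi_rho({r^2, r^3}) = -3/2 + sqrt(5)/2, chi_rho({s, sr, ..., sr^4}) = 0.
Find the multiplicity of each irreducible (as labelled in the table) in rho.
Multiplicities: chi_1: 0, chi_2: 0, chi_3: 1, chi_4: 2.

Solution. Use <chi_rho, chi> = (1/|G|) sum_C |C| * chi_rho(C) * conj(chi(C)) with |G| = 10 for each irreducible chi in the table:
  <chi_rho, chi_1> = (1/10)[1*(6)*conj(1) + 2*(-3/2 - sqrt(5)/2)*conj(1) + 2*(-3/2 + sqrt(5)/2)*conj(1) + 5*(0)*conj(1)]
      = (1/10)[(6) + (-3 - sqrt(5)) + (-3 + sqrt(5)) + (0)] = 0/10 = 0
  <chi_rho, chi_2> = (1/10)[1*(6)*conj(1) + 2*(-3/2 - sqrt(5)/2)*conj(1) + 2*(-3/2 + sqrt(5)/2)*conj(1) + 5*(0)*conj(-1)]
      = (1/10)[(6) + (-3 - sqrt(5)) + (-3 + sqrt(5)) + (0)] = 0/10 = 0
  <chi_rho, chi_3> = (1/10)[1*(6)*conj(2) + 2*(-3/2 - sqrt(5)/2)*conj(-1/2 + sqrt(5)/2) + 2*(-3/2 + sqrt(5)/2)*conj(-sqrt(5)/2 - 1/2) + 5*(0)*conj(0)]
      = (1/10)[(12) + (-sqrt(5) - 1) + (-1 + sqrt(5)) + (0)] = 10/10 = 1
  <chi_rho, chi_4> = (1/10)[1*(6)*conj(2) + 2*(-3/2 - sqrt(5)/2)*conj(-sqrt(5)/2 - 1/2) + 2*(-3/2 + sqrt(5)/2)*conj(-1/2 + sqrt(5)/2) + 5*(0)*conj(0)]
      = (1/10)[(12) + (4 + 2*sqrt(5)) + (4 - 2*sqrt(5)) + (0)] = 20/10 = 2
Dimension check: dim(rho) = sum (mult * dim) = 0*1 + 0*1 + 1*2 + 2*2 = 6 = chi_rho(e) = 6.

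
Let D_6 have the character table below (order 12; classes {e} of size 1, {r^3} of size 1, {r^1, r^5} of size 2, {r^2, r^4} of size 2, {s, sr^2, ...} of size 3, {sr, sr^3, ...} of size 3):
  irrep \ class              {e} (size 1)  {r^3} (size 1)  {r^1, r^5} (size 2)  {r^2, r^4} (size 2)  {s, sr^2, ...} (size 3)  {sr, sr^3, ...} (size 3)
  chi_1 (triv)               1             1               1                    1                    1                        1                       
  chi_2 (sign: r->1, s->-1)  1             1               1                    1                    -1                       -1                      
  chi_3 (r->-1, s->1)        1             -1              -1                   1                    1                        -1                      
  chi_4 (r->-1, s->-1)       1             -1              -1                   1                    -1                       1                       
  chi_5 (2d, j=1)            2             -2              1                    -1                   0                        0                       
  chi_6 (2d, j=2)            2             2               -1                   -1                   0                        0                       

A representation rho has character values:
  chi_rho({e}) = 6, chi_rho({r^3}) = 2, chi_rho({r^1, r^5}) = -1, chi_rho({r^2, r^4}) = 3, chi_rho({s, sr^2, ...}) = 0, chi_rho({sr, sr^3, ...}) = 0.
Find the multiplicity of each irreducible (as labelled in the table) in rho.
Multiplicities: chi_1: 1, chi_2: 1, chi_3: 1, chi_4: 1, chi_5: 0, chi_6: 1.

Details: Use <chi_rho, chi> = (1/|G|) sum_C |C| * chi_rho(C) * conj(chi(C)) with |G| = 12 for each irreducible chi in the table:
  <chi_rho, chi_1> = (1/12)[1*(6)*conj(1) + 1*(2)*conj(1) + 2*(-1)*conj(1) + 2*(3)*conj(1) + 3*(0)*conj(1) + 3*(0)*conj(1)]
      = (1/12)[(6) + (2) + (-2) + (6) + (0) + (0)] = 12/12 = 1
  <chi_rho, chi_2> = (1/12)[1*(6)*conj(1) + 1*(2)*conj(1) + 2*(-1)*conj(1) + 2*(3)*conj(1) + 3*(0)*conj(-1) + 3*(0)*conj(-1)]
      = (1/12)[(6) + (2) + (-2) + (6) + (0) + (0)] = 12/12 = 1
  <chi_rho, chi_3> = (1/12)[1*(6)*conj(1) + 1*(2)*conj(-1) + 2*(-1)*conj(-1) + 2*(3)*conj(1) + 3*(0)*conj(1) + 3*(0)*conj(-1)]
      = (1/12)[(6) + (-2) + (2) + (6) + (0) + (0)] = 12/12 = 1
  <chi_rho, chi_4> = (1/12)[1*(6)*conj(1) + 1*(2)*conj(-1) + 2*(-1)*conj(-1) + 2*(3)*conj(1) + 3*(0)*conj(-1) + 3*(0)*conj(1)]
      = (1/12)[(6) + (-2) + (2) + (6) + (0) + (0)] = 12/12 = 1
  <chi_rho, chi_5> = (1/12)[1*(6)*conj(2) + 1*(2)*conj(-2) + 2*(-1)*conj(1) + 2*(3)*conj(-1) + 3*(0)*conj(0) + 3*(0)*conj(0)]
      = (1/12)[(12) + (-4) + (-2) + (-6) + (0) + (0)] = 0/12 = 0
  <chi_rho, chi_6> = (1/12)[1*(6)*conj(2) + 1*(2)*conj(2) + 2*(-1)*conj(-1) + 2*(3)*conj(-1) + 3*(0)*conj(0) + 3*(0)*conj(0)]
      = (1/12)[(12) + (4) + (2) + (-6) + (0) + (0)] = 12/12 = 1
Dimension check: dim(rho) = sum (mult * dim) = 1*1 + 1*1 + 1*1 + 1*1 + 0*2 + 1*2 = 6 = chi_rho(e) = 6.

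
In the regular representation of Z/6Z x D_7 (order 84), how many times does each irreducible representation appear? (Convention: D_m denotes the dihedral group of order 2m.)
Each irreducible V_i of dimension d_i appears with multiplicity d_i, i.e. rho_reg = (direct sum over all irreducibles V_i) d_i V_i. The irreducible dimensions for Z/6Z x D_7 are 1, 1, 1, 1, 1, 1, 1, 1, 1, 1, 1, 1, 2, 2, 2, 2, 2, 2, 2, 2, 2, 2, 2, 2, 2, 2, 2, 2, 2, 2: 12 irreducibles of dimension 1, each with multiplicity 1; 18 irreducibles of dimension 2, each with multiplicity 2. Total dimension 12*1*1 + 18*2*2 = 84 = |G|.

Solution. General theorem: in the regular representation of a finite group G, each irreducible appears with multiplicity equal to its dimension. Check: dim(rho_reg) = sum d_i^2 = 1 + 1 + 1 + 1 + 1 + 1 + 1 + 1 + 1 + 1 + 1 + 1 + 4 + 4 + 4 + 4 + 4 + 4 + 4 + 4 + 4 + 4 + 4 + 4 + 4 + 4 + 4 + 4 + 4 + 4 = 84 = |G|.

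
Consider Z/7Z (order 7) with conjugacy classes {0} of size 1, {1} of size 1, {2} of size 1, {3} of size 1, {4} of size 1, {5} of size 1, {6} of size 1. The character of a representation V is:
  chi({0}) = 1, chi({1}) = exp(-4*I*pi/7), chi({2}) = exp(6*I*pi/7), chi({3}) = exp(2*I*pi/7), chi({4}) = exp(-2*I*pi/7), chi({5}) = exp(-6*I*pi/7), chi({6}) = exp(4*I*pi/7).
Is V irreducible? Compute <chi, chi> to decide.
Irreducible: <chi, chi> = 1.

Derivation: <chi, chi> = (1/|G|) sum_C |C| * |chi(C)|^2 = (1/7)[1*|1|^2 + 1*|exp(-4*I*pi/7)|^2 + 1*|exp(6*I*pi/7)|^2 + 1*|exp(2*I*pi/7)|^2 + 1*|exp(-2*I*pi/7)|^2 + 1*|exp(-6*I*pi/7)|^2 + 1*|exp(4*I*pi/7)|^2]
  = (1/7)[(1) + (1) + (1) + (1) + (1) + (1) + (1)] = 7/7 = 1.
(Exp terms are combined using exp(i*s)*conj(exp(i*t)) = exp(i*(s-t)), and sums of them are collapsed using the identity that for every m > 1 the m distinct m-th roots of unity sum to 0, e.g. 1 + exp(2*I*pi/3) + exp(-2*I*pi/3) = 0.)
A character is irreducible iff <chi, chi> = 1, so this representation is irreducible.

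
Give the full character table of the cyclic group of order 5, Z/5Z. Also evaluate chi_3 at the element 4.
Character table of Z/5Z (irreps indexed chi_0,...,chi_4 with chi_k(m) = zeta_5^(k*m), zeta_5 = exp(2*pi*i/5)):
  irrep \ class  {0} (size 1)  {1} (size 1)    {2} (size 1)    {3} (size 1)    {4} (size 1)  
  chi_0          1             1               1               1               1             
  chi_1          1             exp(2*I*pi/5)   exp(4*I*pi/5)   exp(-4*I*pi/5)  exp(-2*I*pi/5)
  chi_2          1             exp(4*I*pi/5)   exp(-2*I*pi/5)  exp(2*I*pi/5)   exp(-4*I*pi/5)
  chi_3          1             exp(-4*I*pi/5)  exp(2*I*pi/5)   exp(-2*I*pi/5)  exp(4*I*pi/5) 
  chi_4          1             exp(-2*I*pi/5)  exp(-4*I*pi/5)  exp(4*I*pi/5)   exp(2*I*pi/5) 

Spot check: chi_3(4) = zeta_5^(3*4) = zeta_5^12 = exp(4*I*pi/5).

Derivation: Z/5Z is abelian, so all 5 irreducible complex representations are 1-dimensional. They are given by chi_k(m) = zeta_5^(k*m) for k = 0,...,4. Row orthogonality: sum_m chi_k(m) conj(chi_l(m)) = 5 * [k = l].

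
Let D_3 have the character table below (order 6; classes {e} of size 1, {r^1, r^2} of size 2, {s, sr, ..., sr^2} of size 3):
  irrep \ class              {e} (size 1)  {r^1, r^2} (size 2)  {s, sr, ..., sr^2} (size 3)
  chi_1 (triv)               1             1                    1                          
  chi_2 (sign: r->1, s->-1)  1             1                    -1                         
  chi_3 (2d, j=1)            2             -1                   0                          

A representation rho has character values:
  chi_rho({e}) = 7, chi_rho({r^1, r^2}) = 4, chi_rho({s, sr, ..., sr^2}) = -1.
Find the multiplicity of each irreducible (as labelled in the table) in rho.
Multiplicities: chi_1: 2, chi_2: 3, chi_3: 1.

Working: Use <chi_rho, chi> = (1/|G|) sum_C |C| * chi_rho(C) * conj(chi(C)) with |G| = 6 for each irreducible chi in the table:
  <chi_rho, chi_1> = (1/6)[1*(7)*conj(1) + 2*(4)*conj(1) + 3*(-1)*conj(1)]
      = (1/6)[(7) + (8) + (-3)] = 12/6 = 2
  <chi_rho, chi_2> = (1/6)[1*(7)*conj(1) + 2*(4)*conj(1) + 3*(-1)*conj(-1)]
      = (1/6)[(7) + (8) + (3)] = 18/6 = 3
  <chi_rho, chi_3> = (1/6)[1*(7)*conj(2) + 2*(4)*conj(-1) + 3*(-1)*conj(0)]
      = (1/6)[(14) + (-8) + (0)] = 6/6 = 1
Dimension check: dim(rho) = sum (mult * dim) = 2*1 + 3*1 + 1*2 = 7 = chi_rho(e) = 7.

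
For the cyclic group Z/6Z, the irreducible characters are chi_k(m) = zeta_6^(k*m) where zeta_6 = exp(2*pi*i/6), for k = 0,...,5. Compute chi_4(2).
chi_4(2) = zeta_6^8 = exp(2*I*pi/3)

Reasoning: chi_4(2) = zeta_6^(4*2) = zeta_6^8. Since zeta_6^6 = 1, this equals zeta_6^2 = exp(2*pi*i*2/6) = exp(2*I*pi/3).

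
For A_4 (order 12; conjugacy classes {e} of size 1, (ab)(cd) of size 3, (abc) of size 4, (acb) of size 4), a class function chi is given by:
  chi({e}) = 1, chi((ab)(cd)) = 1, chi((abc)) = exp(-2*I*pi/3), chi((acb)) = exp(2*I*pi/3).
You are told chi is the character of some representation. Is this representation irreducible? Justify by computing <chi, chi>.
Irreducible: <chi, chi> = 1.

Working: <chi, chi> = (1/|G|) sum_C |C| * |chi(C)|^2 = (1/12)[1*|1|^2 + 3*|1|^2 + 4*|exp(-2*I*pi/3)|^2 + 4*|exp(2*I*pi/3)|^2]
  = (1/12)[(1) + (3) + (4) + (4)] = 12/12 = 1.
(Exp terms are combined using exp(i*s)*conj(exp(i*t)) = exp(i*(s-t)), and sums of them are collapsed using the identity that for every m > 1 the m distinct m-th roots of unity sum to 0, e.g. 1 + exp(2*I*pi/3) + exp(-2*I*pi/3) = 0.)
A character is irreducible iff <chi, chi> = 1, so this representation is irreducible.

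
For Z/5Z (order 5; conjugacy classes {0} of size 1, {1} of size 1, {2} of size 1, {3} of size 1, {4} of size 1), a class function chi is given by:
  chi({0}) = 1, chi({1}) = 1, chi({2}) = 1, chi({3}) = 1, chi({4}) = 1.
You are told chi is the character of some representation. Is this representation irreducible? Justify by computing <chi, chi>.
Irreducible: <chi, chi> = 1.

Details: <chi, chi> = (1/|G|) sum_C |C| * |chi(C)|^2 = (1/5)[1*|1|^2 + 1*|1|^2 + 1*|1|^2 + 1*|1|^2 + 1*|1|^2]
  = (1/5)[(1) + (1) + (1) + (1) + (1)] = 5/5 = 1.
(Exp terms are combined using exp(i*s)*conj(exp(i*t)) = exp(i*(s-t)), and sums of them are collapsed using the identity that for every m > 1 the m distinct m-th roots of unity sum to 0, e.g. 1 + exp(2*I*pi/3) + exp(-2*I*pi/3) = 0.)
A character is irreducible iff <chi, chi> = 1, so this representation is irreducible.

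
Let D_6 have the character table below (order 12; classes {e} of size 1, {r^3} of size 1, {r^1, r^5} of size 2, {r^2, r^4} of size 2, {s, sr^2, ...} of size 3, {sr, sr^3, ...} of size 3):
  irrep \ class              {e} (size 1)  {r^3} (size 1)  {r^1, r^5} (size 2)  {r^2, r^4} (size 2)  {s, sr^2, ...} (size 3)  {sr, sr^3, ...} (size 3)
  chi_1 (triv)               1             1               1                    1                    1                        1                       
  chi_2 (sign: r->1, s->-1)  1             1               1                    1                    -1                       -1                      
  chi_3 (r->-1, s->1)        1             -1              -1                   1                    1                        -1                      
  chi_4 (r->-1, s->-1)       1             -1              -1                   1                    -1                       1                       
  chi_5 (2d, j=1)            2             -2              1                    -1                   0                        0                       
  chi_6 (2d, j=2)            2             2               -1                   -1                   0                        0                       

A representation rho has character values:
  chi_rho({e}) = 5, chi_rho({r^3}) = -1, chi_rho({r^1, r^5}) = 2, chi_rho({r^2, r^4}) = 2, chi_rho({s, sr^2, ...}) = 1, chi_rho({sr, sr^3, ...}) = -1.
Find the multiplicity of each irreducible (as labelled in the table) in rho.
Multiplicities: chi_1: 1, chi_2: 1, chi_3: 1, chi_4: 0, chi_5: 1, chi_6: 0.

Argument: Use <chi_rho, chi> = (1/|G|) sum_C |C| * chi_rho(C) * conj(chi(C)) with |G| = 12 for each irreducible chi in the table:
  <chi_rho, chi_1> = (1/12)[1*(5)*conj(1) + 1*(-1)*conj(1) + 2*(2)*conj(1) + 2*(2)*conj(1) + 3*(1)*conj(1) + 3*(-1)*conj(1)]
      = (1/12)[(5) + (-1) + (4) + (4) + (3) + (-3)] = 12/12 = 1
  <chi_rho, chi_2> = (1/12)[1*(5)*conj(1) + 1*(-1)*conj(1) + 2*(2)*conj(1) + 2*(2)*conj(1) + 3*(1)*conj(-1) + 3*(-1)*conj(-1)]
      = (1/12)[(5) + (-1) + (4) + (4) + (-3) + (3)] = 12/12 = 1
  <chi_rho, chi_3> = (1/12)[1*(5)*conj(1) + 1*(-1)*conj(-1) + 2*(2)*conj(-1) + 2*(2)*conj(1) + 3*(1)*conj(1) + 3*(-1)*conj(-1)]
      = (1/12)[(5) + (1) + (-4) + (4) + (3) + (3)] = 12/12 = 1
  <chi_rho, chi_4> = (1/12)[1*(5)*conj(1) + 1*(-1)*conj(-1) + 2*(2)*conj(-1) + 2*(2)*conj(1) + 3*(1)*conj(-1) + 3*(-1)*conj(1)]
      = (1/12)[(5) + (1) + (-4) + (4) + (-3) + (-3)] = 0/12 = 0
  <chi_rho, chi_5> = (1/12)[1*(5)*conj(2) + 1*(-1)*conj(-2) + 2*(2)*conj(1) + 2*(2)*conj(-1) + 3*(1)*conj(0) + 3*(-1)*conj(0)]
      = (1/12)[(10) + (2) + (4) + (-4) + (0) + (0)] = 12/12 = 1
  <chi_rho, chi_6> = (1/12)[1*(5)*conj(2) + 1*(-1)*conj(2) + 2*(2)*conj(-1) + 2*(2)*conj(-1) + 3*(1)*conj(0) + 3*(-1)*conj(0)]
      = (1/12)[(10) + (-2) + (-4) + (-4) + (0) + (0)] = 0/12 = 0
Dimension check: dim(rho) = sum (mult * dim) = 1*1 + 1*1 + 1*1 + 0*1 + 1*2 + 0*2 = 5 = chi_rho(e) = 5.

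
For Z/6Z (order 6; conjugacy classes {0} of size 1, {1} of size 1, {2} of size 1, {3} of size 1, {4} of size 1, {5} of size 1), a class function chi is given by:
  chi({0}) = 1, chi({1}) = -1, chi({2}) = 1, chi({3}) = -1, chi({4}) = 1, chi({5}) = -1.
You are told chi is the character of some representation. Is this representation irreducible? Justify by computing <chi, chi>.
Irreducible: <chi, chi> = 1.

Derivation: <chi, chi> = (1/|G|) sum_C |C| * |chi(C)|^2 = (1/6)[1*|1|^2 + 1*|-1|^2 + 1*|1|^2 + 1*|-1|^2 + 1*|1|^2 + 1*|-1|^2]
  = (1/6)[(1) + (1) + (1) + (1) + (1) + (1)] = 6/6 = 1.
(Exp terms are combined using exp(i*s)*conj(exp(i*t)) = exp(i*(s-t)), and sums of them are collapsed using the identity that for every m > 1 the m distinct m-th roots of unity sum to 0, e.g. 1 + exp(2*I*pi/3) + exp(-2*I*pi/3) = 0.)
A character is irreducible iff <chi, chi> = 1, so this representation is irreducible.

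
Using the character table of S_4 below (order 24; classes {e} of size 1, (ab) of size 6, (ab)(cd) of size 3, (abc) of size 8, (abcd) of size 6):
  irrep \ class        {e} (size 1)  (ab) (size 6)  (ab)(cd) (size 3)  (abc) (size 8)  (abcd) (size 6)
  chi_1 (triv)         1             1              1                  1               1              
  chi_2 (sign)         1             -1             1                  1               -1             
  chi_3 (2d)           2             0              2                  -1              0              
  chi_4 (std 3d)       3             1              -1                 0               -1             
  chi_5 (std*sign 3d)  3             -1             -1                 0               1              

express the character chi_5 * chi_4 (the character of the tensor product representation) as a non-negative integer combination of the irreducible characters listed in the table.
chi_5 tensor chi_4 = chi_2 + chi_3 + chi_4 + chi_5 (all other irreducibles have multiplicity 0).

The character of a tensor product is the pointwise product (chi_5 * chi_4)(C) = chi_5(C) * chi_4(C):
  {e}: (3)*(3), (ab): (-1)*(1), (ab)(cd): (-1)*(-1), (abc): (0)*(0), (abcd): (1)*(-1)
so (chi_5 * chi_4) takes values
  {e} -> 9, (ab) -> -1, (ab)(cd) -> 1, (abc) -> 0, (abcd) -> -1.
Now take the inner product of this character with each irreducible chi from the table, <chi_5*chi_4, chi> = (1/24) sum_C |C| (chi_5*chi_4)(C) conj(chi(C)):
  <chi_5*chi_4, chi_1> = (1/24)[1*(9)*conj(1) + 6*(-1)*conj(1) + 3*(1)*conj(1) + 8*(0)*conj(1) + 6*(-1)*conj(1)]
      = (1/24)[(9) + (-6) + (3) + (0) + (-6)] = 0/24 = 0
  <chi_5*chi_4, chi_2> = (1/24)[1*(9)*conj(1) + 6*(-1)*conj(-1) + 3*(1)*conj(1) + 8*(0)*conj(1) + 6*(-1)*conj(-1)]
      = (1/24)[(9) + (6) + (3) + (0) + (6)] = 24/24 = 1
  <chi_5*chi_4, chi_3> = (1/24)[1*(9)*conj(2) + 6*(-1)*conj(0) + 3*(1)*conj(2) + 8*(0)*conj(-1) + 6*(-1)*conj(0)]
      = (1/24)[(18) + (0) + (6) + (0) + (0)] = 24/24 = 1
  <chi_5*chi_4, chi_4> = (1/24)[1*(9)*conj(3) + 6*(-1)*conj(1) + 3*(1)*conj(-1) + 8*(0)*conj(0) + 6*(-1)*conj(-1)]
      = (1/24)[(27) + (-6) + (-3) + (0) + (6)] = 24/24 = 1
  <chi_5*chi_4, chi_5> = (1/24)[1*(9)*conj(3) + 6*(-1)*conj(-1) + 3*(1)*conj(-1) + 8*(0)*conj(0) + 6*(-1)*conj(1)]
      = (1/24)[(27) + (6) + (-3) + (0) + (-6)] = 24/24 = 1
Hence the multiplicities are chi_2: 1, chi_3: 1, chi_4: 1, chi_5: 1. Dimension check: dim(chi_5)*dim(chi_4) = 3*3 = 9 and sum (mult * dim) = 1*1 + 1*2 + 1*3 + 1*3 = 9.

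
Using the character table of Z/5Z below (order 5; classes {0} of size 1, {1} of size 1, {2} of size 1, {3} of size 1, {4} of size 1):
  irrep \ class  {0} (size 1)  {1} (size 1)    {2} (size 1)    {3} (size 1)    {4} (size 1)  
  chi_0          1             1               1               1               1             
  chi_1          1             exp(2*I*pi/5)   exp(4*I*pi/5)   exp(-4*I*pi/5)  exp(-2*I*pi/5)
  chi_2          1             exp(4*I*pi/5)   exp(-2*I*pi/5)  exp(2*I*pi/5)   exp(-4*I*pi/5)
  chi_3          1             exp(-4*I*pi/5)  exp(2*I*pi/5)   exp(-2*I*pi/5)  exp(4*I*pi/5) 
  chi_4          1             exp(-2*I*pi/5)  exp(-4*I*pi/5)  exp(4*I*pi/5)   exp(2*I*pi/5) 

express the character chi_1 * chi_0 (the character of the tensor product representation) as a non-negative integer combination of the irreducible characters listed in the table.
chi_1 tensor chi_0 = chi_1 (all other irreducibles have multiplicity 0).

Argument: The character of a tensor product is the pointwise product (chi_1 * chi_0)(C) = chi_1(C) * chi_0(C):
  {0}: (1)*(1), {1}: (exp(2*I*pi/5))*(1), {2}: (exp(4*I*pi/5))*(1), {3}: (exp(-4*I*pi/5))*(1), {4}: (exp(-2*I*pi/5))*(1)
so (chi_1 * chi_0) takes values
  {0} -> 1, {1} -> exp(2*I*pi/5), {2} -> exp(4*I*pi/5), {3} -> exp(-4*I*pi/5), {4} -> exp(-2*I*pi/5).
Now take the inner product of this character with each irreducible chi from the table, <chi_1*chi_0, chi> = (1/5) sum_C |C| (chi_1*chi_0)(C) conj(chi(C)):
  <chi_1*chi_0, chi_0> = (1/5)[1*(1)*conj(1) + 1*(exp(2*I*pi/5))*conj(1) + 1*(exp(4*I*pi/5))*conj(1) + 1*(exp(-4*I*pi/5))*conj(1) + 1*(exp(-2*I*pi/5))*conj(1)]
      = (1/5)[(1) + (exp(2*I*pi/5)) + (exp(4*I*pi/5)) + (exp(-4*I*pi/5)) + (exp(-2*I*pi/5))] = 0/5 = 0
  <chi_1*chi_0, chi_1> = (1/5)[1*(1)*conj(1) + 1*(exp(2*I*pi/5))*conj(exp(2*I*pi/5)) + 1*(exp(4*I*pi/5))*conj(exp(4*I*pi/5)) + 1*(exp(-4*I*pi/5))*conj(exp(-4*I*pi/5)) + 1*(exp(-2*I*pi/5))*conj(exp(-2*I*pi/5))]
      = (1/5)[(1) + (1) + (1) + (1) + (1)] = 5/5 = 1
  <chi_1*chi_0, chi_2> = (1/5)[1*(1)*conj(1) + 1*(exp(2*I*pi/5))*conj(exp(4*I*pi/5)) + 1*(exp(4*I*pi/5))*conj(exp(-2*I*pi/5)) + 1*(exp(-4*I*pi/5))*conj(exp(2*I*pi/5)) + 1*(exp(-2*I*pi/5))*conj(exp(-4*I*pi/5))]
      = (1/5)[(1) + (exp(-2*I*pi/5)) + (exp(-4*I*pi/5)) + (exp(4*I*pi/5)) + (exp(2*I*pi/5))] = 0/5 = 0
  <chi_1*chi_0, chi_3> = (1/5)[1*(1)*conj(1) + 1*(exp(2*I*pi/5))*conj(exp(-4*I*pi/5)) + 1*(exp(4*I*pi/5))*conj(exp(2*I*pi/5)) + 1*(exp(-4*I*pi/5))*conj(exp(-2*I*pi/5)) + 1*(exp(-2*I*pi/5))*conj(exp(4*I*pi/5))]
      = (1/5)[(1) + (exp(-4*I*pi/5)) + (exp(2*I*pi/5)) + (exp(-2*I*pi/5)) + (exp(4*I*pi/5))] = 0/5 = 0
  <chi_1*chi_0, chi_4> = (1/5)[1*(1)*conj(1) + 1*(exp(2*I*pi/5))*conj(exp(-2*I*pi/5)) + 1*(exp(4*I*pi/5))*conj(exp(-4*I*pi/5)) + 1*(exp(-4*I*pi/5))*conj(exp(4*I*pi/5)) + 1*(exp(-2*I*pi/5))*conj(exp(2*I*pi/5))]
      = (1/5)[(1) + (exp(4*I*pi/5)) + (exp(-2*I*pi/5)) + (exp(2*I*pi/5)) + (exp(-4*I*pi/5))] = 0/5 = 0
(Exp terms are combined using exp(i*s)*conj(exp(i*t)) = exp(i*(s-t)), and sums of them are collapsed using the identity that for every m > 1 the m distinct m-th roots of unity sum to 0, e.g. 1 + exp(2*I*pi/3) + exp(-2*I*pi/3) = 0.)
Hence the multiplicities are chi_1: 1. Dimension check: dim(chi_1)*dim(chi_0) = 1*1 = 1 and sum (mult * dim) = 1*1 = 1.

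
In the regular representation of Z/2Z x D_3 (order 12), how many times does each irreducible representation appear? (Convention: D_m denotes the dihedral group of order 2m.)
Each irreducible V_i of dimension d_i appears with multiplicity d_i, i.e. rho_reg = (direct sum over all irreducibles V_i) d_i V_i. The irreducible dimensions for Z/2Z x D_3 are 1, 1, 1, 1, 2, 2: 4 irreducibles of dimension 1, each with multiplicity 1; 2 irreducibles of dimension 2, each with multiplicity 2. Total dimension 4*1*1 + 2*2*2 = 12 = |G|.

Derivation: General theorem: in the regular representation of a finite group G, each irreducible appears with multiplicity equal to its dimension. Check: dim(rho_reg) = sum d_i^2 = 1 + 1 + 1 + 1 + 4 + 4 = 12 = |G|.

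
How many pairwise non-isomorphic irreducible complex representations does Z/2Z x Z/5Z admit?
10

The number of irreducible complex representations of a finite group equals its number of conjugacy classes. Z/2Z x Z/5Z is abelian of order 10, so every element is its own conjugacy class: 10 classes, so Z/2Z x Z/5Z (order 10) has exactly 10 irreducible complex representations.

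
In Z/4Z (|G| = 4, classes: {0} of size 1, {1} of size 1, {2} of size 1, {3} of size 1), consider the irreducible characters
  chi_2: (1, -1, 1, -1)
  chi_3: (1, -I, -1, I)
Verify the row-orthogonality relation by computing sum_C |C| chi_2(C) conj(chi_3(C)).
Sum = 0; so <chi_2, chi_3> = 0 (distinct irreducibles are orthogonal).

Working: Compute term by term over conjugacy classes (|C| * chi_2(C) * conj(chi_3(C))):
  1*(1)*conj(1) + 1*(-1)*conj(-I) + 1*(1)*conj(-1) + 1*(-1)*conj(I)
  = (1) + (-I) + (-1) + (I)
  = 0.
(Exp terms are combined using exp(i*s)*conj(exp(i*t)) = exp(i*(s-t)), and sums of them are collapsed using the identity that for every m > 1 the m distinct m-th roots of unity sum to 0, e.g. 1 + exp(2*I*pi/3) + exp(-2*I*pi/3) = 0.)
Dividing by |G| = 4 gives 0/4 = 0, matching the row-orthogonality relation <chi_2, chi_3> = [chi_2 = chi_3].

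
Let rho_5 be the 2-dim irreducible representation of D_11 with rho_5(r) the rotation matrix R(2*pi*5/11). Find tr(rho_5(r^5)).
chi_{rho_5}(r^5) = 2*cos(2*pi*5*5/11) = -2*cos(5*pi/11)

Derivation: rho_5(r^5) is rotation by angle 2*pi*5*5/11, whose trace is 2*cos(2*pi*5*5/11) = -2*cos(5*pi/11).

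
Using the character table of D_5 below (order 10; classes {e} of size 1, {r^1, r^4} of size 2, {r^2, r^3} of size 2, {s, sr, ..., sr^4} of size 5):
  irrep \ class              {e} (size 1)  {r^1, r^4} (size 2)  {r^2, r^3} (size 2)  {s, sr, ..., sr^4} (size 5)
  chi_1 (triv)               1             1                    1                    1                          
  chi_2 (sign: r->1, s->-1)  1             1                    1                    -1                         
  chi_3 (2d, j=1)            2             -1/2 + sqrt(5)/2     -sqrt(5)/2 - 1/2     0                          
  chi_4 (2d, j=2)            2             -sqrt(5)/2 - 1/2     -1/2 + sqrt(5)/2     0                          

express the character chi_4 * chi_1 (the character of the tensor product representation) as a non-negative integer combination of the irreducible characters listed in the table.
chi_4 tensor chi_1 = chi_4 (all other irreducibles have multiplicity 0).

Justification: The character of a tensor product is the pointwise product (chi_4 * chi_1)(C) = chi_4(C) * chi_1(C):
  {e}: (2)*(1), {r^1, r^4}: (-sqrt(5)/2 - 1/2)*(1), {r^2, r^3}: (-1/2 + sqrt(5)/2)*(1), {s, sr, ..., sr^4}: (0)*(1)
so (chi_4 * chi_1) takes values
  {e} -> 2, {r^1, r^4} -> -sqrt(5)/2 - 1/2, {r^2, r^3} -> -1/2 + sqrt(5)/2, {s, sr, ..., sr^4} -> 0.
Now take the inner product of this character with each irreducible chi from the table, <chi_4*chi_1, chi> = (1/10) sum_C |C| (chi_4*chi_1)(C) conj(chi(C)):
  <chi_4*chi_1, chi_1> = (1/10)[1*(2)*conj(1) + 2*(-sqrt(5)/2 - 1/2)*conj(1) + 2*(-1/2 + sqrt(5)/2)*conj(1) + 5*(0)*conj(1)]
      = (1/10)[(2) + (-sqrt(5) - 1) + (-1 + sqrt(5)) + (0)] = 0/10 = 0
  <chi_4*chi_1, chi_2> = (1/10)[1*(2)*conj(1) + 2*(-sqrt(5)/2 - 1/2)*conj(1) + 2*(-1/2 + sqrt(5)/2)*conj(1) + 5*(0)*conj(-1)]
      = (1/10)[(2) + (-sqrt(5) - 1) + (-1 + sqrt(5)) + (0)] = 0/10 = 0
  <chi_4*chi_1, chi_3> = (1/10)[1*(2)*conj(2) + 2*(-sqrt(5)/2 - 1/2)*conj(-1/2 + sqrt(5)/2) + 2*(-1/2 + sqrt(5)/2)*conj(-sqrt(5)/2 - 1/2) + 5*(0)*conj(0)]
      = (1/10)[(4) + (-2) + (-2) + (0)] = 0/10 = 0
  <chi_4*chi_1, chi_4> = (1/10)[1*(2)*conj(2) + 2*(-sqrt(5)/2 - 1/2)*conj(-sqrt(5)/2 - 1/2) + 2*(-1/2 + sqrt(5)/2)*conj(-1/2 + sqrt(5)/2) + 5*(0)*conj(0)]
      = (1/10)[(4) + (sqrt(5) + 3) + (3 - sqrt(5)) + (0)] = 10/10 = 1
Hence the multiplicities are chi_4: 1. Dimension check: dim(chi_4)*dim(chi_1) = 2*1 = 2 and sum (mult * dim) = 1*2 = 2.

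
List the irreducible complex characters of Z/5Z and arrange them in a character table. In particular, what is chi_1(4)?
Character table of Z/5Z (irreps indexed chi_0,...,chi_4 with chi_k(m) = zeta_5^(k*m), zeta_5 = exp(2*pi*i/5)):
  irrep \ class  {0} (size 1)  {1} (size 1)    {2} (size 1)    {3} (size 1)    {4} (size 1)  
  chi_0          1             1               1               1               1             
  chi_1          1             exp(2*I*pi/5)   exp(4*I*pi/5)   exp(-4*I*pi/5)  exp(-2*I*pi/5)
  chi_2          1             exp(4*I*pi/5)   exp(-2*I*pi/5)  exp(2*I*pi/5)   exp(-4*I*pi/5)
  chi_3          1             exp(-4*I*pi/5)  exp(2*I*pi/5)   exp(-2*I*pi/5)  exp(4*I*pi/5) 
  chi_4          1             exp(-2*I*pi/5)  exp(-4*I*pi/5)  exp(4*I*pi/5)   exp(2*I*pi/5) 

Spot check: chi_1(4) = zeta_5^(1*4) = zeta_5^4 = exp(-2*I*pi/5).

Solution. Z/5Z is abelian, so all 5 irreducible complex representations are 1-dimensional. They are given by chi_k(m) = zeta_5^(k*m) for k = 0,...,4. Row orthogonality: sum_m chi_k(m) conj(chi_l(m)) = 5 * [k = l].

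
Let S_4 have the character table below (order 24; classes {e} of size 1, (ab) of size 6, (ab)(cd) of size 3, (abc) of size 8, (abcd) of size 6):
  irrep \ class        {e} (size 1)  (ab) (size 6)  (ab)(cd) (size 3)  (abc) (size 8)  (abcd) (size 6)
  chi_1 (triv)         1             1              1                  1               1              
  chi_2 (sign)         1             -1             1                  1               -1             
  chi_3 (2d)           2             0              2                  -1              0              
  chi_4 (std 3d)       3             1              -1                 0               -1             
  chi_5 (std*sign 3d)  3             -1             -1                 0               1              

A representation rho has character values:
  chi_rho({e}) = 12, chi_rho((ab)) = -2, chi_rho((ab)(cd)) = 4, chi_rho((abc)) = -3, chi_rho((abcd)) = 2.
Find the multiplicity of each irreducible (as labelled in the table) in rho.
Multiplicities: chi_1: 0, chi_2: 0, chi_3: 3, chi_4: 0, chi_5: 2.

Proof sketch: Use <chi_rho, chi> = (1/|G|) sum_C |C| * chi_rho(C) * conj(chi(C)) with |G| = 24 for each irreducible chi in the table:
  <chi_rho, chi_1> = (1/24)[1*(12)*conj(1) + 6*(-2)*conj(1) + 3*(4)*conj(1) + 8*(-3)*conj(1) + 6*(2)*conj(1)]
      = (1/24)[(12) + (-12) + (12) + (-24) + (12)] = 0/24 = 0
  <chi_rho, chi_2> = (1/24)[1*(12)*conj(1) + 6*(-2)*conj(-1) + 3*(4)*conj(1) + 8*(-3)*conj(1) + 6*(2)*conj(-1)]
      = (1/24)[(12) + (12) + (12) + (-24) + (-12)] = 0/24 = 0
  <chi_rho, chi_3> = (1/24)[1*(12)*conj(2) + 6*(-2)*conj(0) + 3*(4)*conj(2) + 8*(-3)*conj(-1) + 6*(2)*conj(0)]
      = (1/24)[(24) + (0) + (24) + (24) + (0)] = 72/24 = 3
  <chi_rho, chi_4> = (1/24)[1*(12)*conj(3) + 6*(-2)*conj(1) + 3*(4)*conj(-1) + 8*(-3)*conj(0) + 6*(2)*conj(-1)]
      = (1/24)[(36) + (-12) + (-12) + (0) + (-12)] = 0/24 = 0
  <chi_rho, chi_5> = (1/24)[1*(12)*conj(3) + 6*(-2)*conj(-1) + 3*(4)*conj(-1) + 8*(-3)*conj(0) + 6*(2)*conj(1)]
      = (1/24)[(36) + (12) + (-12) + (0) + (12)] = 48/24 = 2
Dimension check: dim(rho) = sum (mult * dim) = 0*1 + 0*1 + 3*2 + 0*3 + 2*3 = 12 = chi_rho(e) = 12.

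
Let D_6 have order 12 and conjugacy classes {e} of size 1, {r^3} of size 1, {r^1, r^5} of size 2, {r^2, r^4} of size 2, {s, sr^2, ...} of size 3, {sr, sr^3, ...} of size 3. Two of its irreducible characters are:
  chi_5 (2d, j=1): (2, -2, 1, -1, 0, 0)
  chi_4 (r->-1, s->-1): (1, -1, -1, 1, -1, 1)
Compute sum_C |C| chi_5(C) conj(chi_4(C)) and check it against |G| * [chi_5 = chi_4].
Sum = 0; so <chi_5, chi_4> = 0 (distinct irreducibles are orthogonal).

Working: Compute term by term over conjugacy classes (|C| * chi_5(C) * conj(chi_4(C))):
  1*(2)*conj(1) + 1*(-2)*conj(-1) + 2*(1)*conj(-1) + 2*(-1)*conj(1) + 3*(0)*conj(-1) + 3*(0)*conj(1)
  = (2) + (2) + (-2) + (-2) + (0) + (0)
  = 0.
Dividing by |G| = 12 gives 0/12 = 0, matching the row-orthogonality relation <chi_5, chi_4> = [chi_5 = chi_4].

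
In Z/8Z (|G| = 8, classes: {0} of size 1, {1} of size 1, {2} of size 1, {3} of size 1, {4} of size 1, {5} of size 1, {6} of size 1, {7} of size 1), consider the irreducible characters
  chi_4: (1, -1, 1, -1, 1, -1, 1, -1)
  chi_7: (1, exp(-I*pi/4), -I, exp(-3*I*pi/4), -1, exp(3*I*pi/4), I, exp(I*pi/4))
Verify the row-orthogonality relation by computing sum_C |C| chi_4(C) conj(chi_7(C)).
Sum = 0; so <chi_4, chi_7> = 0 (distinct irreducibles are orthogonal).

Working: Compute term by term over conjugacy classes (|C| * chi_4(C) * conj(chi_7(C))):
  1*(1)*conj(1) + 1*(-1)*conj(exp(-I*pi/4)) + 1*(1)*conj(-I) + 1*(-1)*conj(exp(-3*I*pi/4)) + 1*(1)*conj(-1) + 1*(-1)*conj(exp(3*I*pi/4)) + 1*(1)*conj(I) + 1*(-1)*conj(exp(I*pi/4))
  = (1) + (-exp(I*pi/4)) + (I) + (-exp(3*I*pi/4)) + (-1) + (-exp(-3*I*pi/4)) + (-I) + (-exp(-I*pi/4))
  = 0.
(Exp terms are combined using exp(i*s)*conj(exp(i*t)) = exp(i*(s-t)), and sums of them are collapsed using the identity that for every m > 1 the m distinct m-th roots of unity sum to 0, e.g. 1 + exp(2*I*pi/3) + exp(-2*I*pi/3) = 0.)
Dividing by |G| = 8 gives 0/8 = 0, matching the row-orthogonality relation <chi_4, chi_7> = [chi_4 = chi_7].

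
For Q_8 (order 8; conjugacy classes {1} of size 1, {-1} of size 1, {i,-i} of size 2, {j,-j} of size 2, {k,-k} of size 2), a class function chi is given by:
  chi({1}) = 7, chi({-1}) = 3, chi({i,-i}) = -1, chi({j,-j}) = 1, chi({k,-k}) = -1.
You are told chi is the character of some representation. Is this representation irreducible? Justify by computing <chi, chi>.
Not irreducible (reducible): <chi, chi> = 8 > 1.

Derivation: <chi, chi> = (1/|G|) sum_C |C| * |chi(C)|^2 = (1/8)[1*|7|^2 + 1*|3|^2 + 2*|-1|^2 + 2*|1|^2 + 2*|-1|^2]
  = (1/8)[(49) + (9) + (2) + (2) + (2)] = 64/8 = 8.
A character is irreducible iff <chi, chi> = 1, so this representation is reducible.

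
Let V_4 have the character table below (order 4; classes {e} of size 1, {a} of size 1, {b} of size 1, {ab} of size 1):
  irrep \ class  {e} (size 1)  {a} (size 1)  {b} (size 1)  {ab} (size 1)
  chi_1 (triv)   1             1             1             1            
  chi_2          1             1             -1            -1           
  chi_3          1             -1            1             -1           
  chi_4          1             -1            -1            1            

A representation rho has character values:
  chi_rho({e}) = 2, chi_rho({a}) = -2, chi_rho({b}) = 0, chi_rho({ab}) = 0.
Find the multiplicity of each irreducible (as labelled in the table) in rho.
Multiplicities: chi_1: 0, chi_2: 0, chi_3: 1, chi_4: 1.

Why: Use <chi_rho, chi> = (1/|G|) sum_C |C| * chi_rho(C) * conj(chi(C)) with |G| = 4 for each irreducible chi in the table:
  <chi_rho, chi_1> = (1/4)[1*(2)*conj(1) + 1*(-2)*conj(1) + 1*(0)*conj(1) + 1*(0)*conj(1)]
      = (1/4)[(2) + (-2) + (0) + (0)] = 0/4 = 0
  <chi_rho, chi_2> = (1/4)[1*(2)*conj(1) + 1*(-2)*conj(1) + 1*(0)*conj(-1) + 1*(0)*conj(-1)]
      = (1/4)[(2) + (-2) + (0) + (0)] = 0/4 = 0
  <chi_rho, chi_3> = (1/4)[1*(2)*conj(1) + 1*(-2)*conj(-1) + 1*(0)*conj(1) + 1*(0)*conj(-1)]
      = (1/4)[(2) + (2) + (0) + (0)] = 4/4 = 1
  <chi_rho, chi_4> = (1/4)[1*(2)*conj(1) + 1*(-2)*conj(-1) + 1*(0)*conj(-1) + 1*(0)*conj(1)]
      = (1/4)[(2) + (2) + (0) + (0)] = 4/4 = 1
Dimension check: dim(rho) = sum (mult * dim) = 0*1 + 0*1 + 1*1 + 1*1 = 2 = chi_rho(e) = 2.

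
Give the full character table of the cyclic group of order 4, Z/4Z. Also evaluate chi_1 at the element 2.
Character table of Z/4Z (irreps indexed chi_0,...,chi_3 with chi_k(m) = zeta_4^(k*m), zeta_4 = exp(2*pi*i/4)):
  irrep \ class  {0} (size 1)  {1} (size 1)  {2} (size 1)  {3} (size 1)
  chi_0          1             1             1             1           
  chi_1          1             I             -1            -I          
  chi_2          1             -1            1             -1          
  chi_3          1             -I            -1            I           

Spot check: chi_1(2) = zeta_4^(1*2) = zeta_4^2 = -1.

Solution. Z/4Z is abelian, so all 4 irreducible complex representations are 1-dimensional. They are given by chi_k(m) = zeta_4^(k*m) for k = 0,...,3. Row orthogonality: sum_m chi_k(m) conj(chi_l(m)) = 4 * [k = l].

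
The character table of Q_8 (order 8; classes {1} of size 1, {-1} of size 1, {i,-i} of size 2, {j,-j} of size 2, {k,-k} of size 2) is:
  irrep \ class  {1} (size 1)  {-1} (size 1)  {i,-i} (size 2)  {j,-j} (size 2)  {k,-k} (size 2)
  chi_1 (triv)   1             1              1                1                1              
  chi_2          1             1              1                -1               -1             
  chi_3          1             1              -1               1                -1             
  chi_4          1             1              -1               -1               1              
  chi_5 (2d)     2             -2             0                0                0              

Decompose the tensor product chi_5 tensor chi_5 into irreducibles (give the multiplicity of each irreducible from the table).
chi_5 tensor chi_5 = chi_1 + chi_2 + chi_3 + chi_4 (all other irreducibles have multiplicity 0).

Working: The character of a tensor product is the pointwise product (chi_5 * chi_5)(C) = chi_5(C) * chi_5(C):
  {1}: (2)*(2), {-1}: (-2)*(-2), {i,-i}: (0)*(0), {j,-j}: (0)*(0), {k,-k}: (0)*(0)
so (chi_5 * chi_5) takes values
  {1} -> 4, {-1} -> 4, {i,-i} -> 0, {j,-j} -> 0, {k,-k} -> 0.
Now take the inner product of this character with each irreducible chi from the table, <chi_5*chi_5, chi> = (1/8) sum_C |C| (chi_5*chi_5)(C) conj(chi(C)):
  <chi_5*chi_5, chi_1> = (1/8)[1*(4)*conj(1) + 1*(4)*conj(1) + 2*(0)*conj(1) + 2*(0)*conj(1) + 2*(0)*conj(1)]
      = (1/8)[(4) + (4) + (0) + (0) + (0)] = 8/8 = 1
  <chi_5*chi_5, chi_2> = (1/8)[1*(4)*conj(1) + 1*(4)*conj(1) + 2*(0)*conj(1) + 2*(0)*conj(-1) + 2*(0)*conj(-1)]
      = (1/8)[(4) + (4) + (0) + (0) + (0)] = 8/8 = 1
  <chi_5*chi_5, chi_3> = (1/8)[1*(4)*conj(1) + 1*(4)*conj(1) + 2*(0)*conj(-1) + 2*(0)*conj(1) + 2*(0)*conj(-1)]
      = (1/8)[(4) + (4) + (0) + (0) + (0)] = 8/8 = 1
  <chi_5*chi_5, chi_4> = (1/8)[1*(4)*conj(1) + 1*(4)*conj(1) + 2*(0)*conj(-1) + 2*(0)*conj(-1) + 2*(0)*conj(1)]
      = (1/8)[(4) + (4) + (0) + (0) + (0)] = 8/8 = 1
  <chi_5*chi_5, chi_5> = (1/8)[1*(4)*conj(2) + 1*(4)*conj(-2) + 2*(0)*conj(0) + 2*(0)*conj(0) + 2*(0)*conj(0)]
      = (1/8)[(8) + (-8) + (0) + (0) + (0)] = 0/8 = 0
Hence the multiplicities are chi_1: 1, chi_2: 1, chi_3: 1, chi_4: 1. Dimension check: dim(chi_5)*dim(chi_5) = 2*2 = 4 and sum (mult * dim) = 1*1 + 1*1 + 1*1 + 1*1 = 4.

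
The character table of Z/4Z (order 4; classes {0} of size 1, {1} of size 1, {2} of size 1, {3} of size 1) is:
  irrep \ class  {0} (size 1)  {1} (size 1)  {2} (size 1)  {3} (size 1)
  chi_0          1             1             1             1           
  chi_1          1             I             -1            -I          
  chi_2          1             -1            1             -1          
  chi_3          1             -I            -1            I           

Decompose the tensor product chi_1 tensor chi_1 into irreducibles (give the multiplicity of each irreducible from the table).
chi_1 tensor chi_1 = chi_2 (all other irreducibles have multiplicity 0).

Solution. The character of a tensor product is the pointwise product (chi_1 * chi_1)(C) = chi_1(C) * chi_1(C):
  {0}: (1)*(1), {1}: (I)*(I), {2}: (-1)*(-1), {3}: (-I)*(-I)
so (chi_1 * chi_1) takes values
  {0} -> 1, {1} -> -1, {2} -> 1, {3} -> -1.
Now take the inner product of this character with each irreducible chi from the table, <chi_1*chi_1, chi> = (1/4) sum_C |C| (chi_1*chi_1)(C) conj(chi(C)):
  <chi_1*chi_1, chi_0> = (1/4)[1*(1)*conj(1) + 1*(-1)*conj(1) + 1*(1)*conj(1) + 1*(-1)*conj(1)]
      = (1/4)[(1) + (-1) + (1) + (-1)] = 0/4 = 0
  <chi_1*chi_1, chi_1> = (1/4)[1*(1)*conj(1) + 1*(-1)*conj(I) + 1*(1)*conj(-1) + 1*(-1)*conj(-I)]
      = (1/4)[(1) + (I) + (-1) + (-I)] = 0/4 = 0
  <chi_1*chi_1, chi_2> = (1/4)[1*(1)*conj(1) + 1*(-1)*conj(-1) + 1*(1)*conj(1) + 1*(-1)*conj(-1)]
      = (1/4)[(1) + (1) + (1) + (1)] = 4/4 = 1
  <chi_1*chi_1, chi_3> = (1/4)[1*(1)*conj(1) + 1*(-1)*conj(-I) + 1*(1)*conj(-1) + 1*(-1)*conj(I)]
      = (1/4)[(1) + (-I) + (-1) + (I)] = 0/4 = 0
(Exp terms are combined using exp(i*s)*conj(exp(i*t)) = exp(i*(s-t)), and sums of them are collapsed using the identity that for every m > 1 the m distinct m-th roots of unity sum to 0, e.g. 1 + exp(2*I*pi/3) + exp(-2*I*pi/3) = 0.)
Hence the multiplicities are chi_2: 1. Dimension check: dim(chi_1)*dim(chi_1) = 1*1 = 1 and sum (mult * dim) = 1*1 = 1.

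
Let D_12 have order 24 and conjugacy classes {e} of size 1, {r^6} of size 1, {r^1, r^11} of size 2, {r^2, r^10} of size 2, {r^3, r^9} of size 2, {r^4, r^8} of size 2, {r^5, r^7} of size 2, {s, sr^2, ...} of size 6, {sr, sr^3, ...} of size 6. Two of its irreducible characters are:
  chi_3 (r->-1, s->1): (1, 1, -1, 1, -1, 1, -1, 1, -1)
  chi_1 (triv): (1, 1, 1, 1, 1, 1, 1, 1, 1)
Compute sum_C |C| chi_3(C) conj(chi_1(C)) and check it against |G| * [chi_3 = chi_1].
Sum = 0; so <chi_3, chi_1> = 0 (distinct irreducibles are orthogonal).

Details: Compute term by term over conjugacy classes (|C| * chi_3(C) * conj(chi_1(C))):
  1*(1)*conj(1) + 1*(1)*conj(1) + 2*(-1)*conj(1) + 2*(1)*conj(1) + 2*(-1)*conj(1) + 2*(1)*conj(1) + 2*(-1)*conj(1) + 6*(1)*conj(1) + 6*(-1)*conj(1)
  = (1) + (1) + (-2) + (2) + (-2) + (2) + (-2) + (6) + (-6)
  = 0.
Dividing by |G| = 24 gives 0/24 = 0, matching the row-orthogonality relation <chi_3, chi_1> = [chi_3 = chi_1].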